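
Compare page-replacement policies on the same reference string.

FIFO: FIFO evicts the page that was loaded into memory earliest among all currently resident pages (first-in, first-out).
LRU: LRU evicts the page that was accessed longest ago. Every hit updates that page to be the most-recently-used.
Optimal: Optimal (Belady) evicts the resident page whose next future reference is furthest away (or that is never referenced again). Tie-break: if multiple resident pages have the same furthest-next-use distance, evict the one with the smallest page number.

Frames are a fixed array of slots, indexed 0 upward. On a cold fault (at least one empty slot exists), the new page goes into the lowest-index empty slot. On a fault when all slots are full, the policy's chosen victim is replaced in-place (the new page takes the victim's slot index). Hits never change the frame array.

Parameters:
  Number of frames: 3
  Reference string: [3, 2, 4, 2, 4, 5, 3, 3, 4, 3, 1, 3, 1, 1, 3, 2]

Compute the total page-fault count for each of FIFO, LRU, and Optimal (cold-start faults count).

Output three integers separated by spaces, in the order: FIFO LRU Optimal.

--- FIFO ---
  step 0: ref 3 -> FAULT, frames=[3,-,-] (faults so far: 1)
  step 1: ref 2 -> FAULT, frames=[3,2,-] (faults so far: 2)
  step 2: ref 4 -> FAULT, frames=[3,2,4] (faults so far: 3)
  step 3: ref 2 -> HIT, frames=[3,2,4] (faults so far: 3)
  step 4: ref 4 -> HIT, frames=[3,2,4] (faults so far: 3)
  step 5: ref 5 -> FAULT, evict 3, frames=[5,2,4] (faults so far: 4)
  step 6: ref 3 -> FAULT, evict 2, frames=[5,3,4] (faults so far: 5)
  step 7: ref 3 -> HIT, frames=[5,3,4] (faults so far: 5)
  step 8: ref 4 -> HIT, frames=[5,3,4] (faults so far: 5)
  step 9: ref 3 -> HIT, frames=[5,3,4] (faults so far: 5)
  step 10: ref 1 -> FAULT, evict 4, frames=[5,3,1] (faults so far: 6)
  step 11: ref 3 -> HIT, frames=[5,3,1] (faults so far: 6)
  step 12: ref 1 -> HIT, frames=[5,3,1] (faults so far: 6)
  step 13: ref 1 -> HIT, frames=[5,3,1] (faults so far: 6)
  step 14: ref 3 -> HIT, frames=[5,3,1] (faults so far: 6)
  step 15: ref 2 -> FAULT, evict 5, frames=[2,3,1] (faults so far: 7)
  FIFO total faults: 7
--- LRU ---
  step 0: ref 3 -> FAULT, frames=[3,-,-] (faults so far: 1)
  step 1: ref 2 -> FAULT, frames=[3,2,-] (faults so far: 2)
  step 2: ref 4 -> FAULT, frames=[3,2,4] (faults so far: 3)
  step 3: ref 2 -> HIT, frames=[3,2,4] (faults so far: 3)
  step 4: ref 4 -> HIT, frames=[3,2,4] (faults so far: 3)
  step 5: ref 5 -> FAULT, evict 3, frames=[5,2,4] (faults so far: 4)
  step 6: ref 3 -> FAULT, evict 2, frames=[5,3,4] (faults so far: 5)
  step 7: ref 3 -> HIT, frames=[5,3,4] (faults so far: 5)
  step 8: ref 4 -> HIT, frames=[5,3,4] (faults so far: 5)
  step 9: ref 3 -> HIT, frames=[5,3,4] (faults so far: 5)
  step 10: ref 1 -> FAULT, evict 5, frames=[1,3,4] (faults so far: 6)
  step 11: ref 3 -> HIT, frames=[1,3,4] (faults so far: 6)
  step 12: ref 1 -> HIT, frames=[1,3,4] (faults so far: 6)
  step 13: ref 1 -> HIT, frames=[1,3,4] (faults so far: 6)
  step 14: ref 3 -> HIT, frames=[1,3,4] (faults so far: 6)
  step 15: ref 2 -> FAULT, evict 4, frames=[1,3,2] (faults so far: 7)
  LRU total faults: 7
--- Optimal ---
  step 0: ref 3 -> FAULT, frames=[3,-,-] (faults so far: 1)
  step 1: ref 2 -> FAULT, frames=[3,2,-] (faults so far: 2)
  step 2: ref 4 -> FAULT, frames=[3,2,4] (faults so far: 3)
  step 3: ref 2 -> HIT, frames=[3,2,4] (faults so far: 3)
  step 4: ref 4 -> HIT, frames=[3,2,4] (faults so far: 3)
  step 5: ref 5 -> FAULT, evict 2, frames=[3,5,4] (faults so far: 4)
  step 6: ref 3 -> HIT, frames=[3,5,4] (faults so far: 4)
  step 7: ref 3 -> HIT, frames=[3,5,4] (faults so far: 4)
  step 8: ref 4 -> HIT, frames=[3,5,4] (faults so far: 4)
  step 9: ref 3 -> HIT, frames=[3,5,4] (faults so far: 4)
  step 10: ref 1 -> FAULT, evict 4, frames=[3,5,1] (faults so far: 5)
  step 11: ref 3 -> HIT, frames=[3,5,1] (faults so far: 5)
  step 12: ref 1 -> HIT, frames=[3,5,1] (faults so far: 5)
  step 13: ref 1 -> HIT, frames=[3,5,1] (faults so far: 5)
  step 14: ref 3 -> HIT, frames=[3,5,1] (faults so far: 5)
  step 15: ref 2 -> FAULT, evict 1, frames=[3,5,2] (faults so far: 6)
  Optimal total faults: 6

Answer: 7 7 6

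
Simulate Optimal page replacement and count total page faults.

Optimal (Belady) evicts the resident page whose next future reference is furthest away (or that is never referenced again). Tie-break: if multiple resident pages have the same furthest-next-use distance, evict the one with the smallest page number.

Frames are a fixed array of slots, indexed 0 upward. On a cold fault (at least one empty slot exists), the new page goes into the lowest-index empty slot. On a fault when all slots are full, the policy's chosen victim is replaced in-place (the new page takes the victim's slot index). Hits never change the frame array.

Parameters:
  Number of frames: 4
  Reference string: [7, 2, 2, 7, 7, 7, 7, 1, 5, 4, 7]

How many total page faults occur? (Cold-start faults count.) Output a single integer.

Step 0: ref 7 → FAULT, frames=[7,-,-,-]
Step 1: ref 2 → FAULT, frames=[7,2,-,-]
Step 2: ref 2 → HIT, frames=[7,2,-,-]
Step 3: ref 7 → HIT, frames=[7,2,-,-]
Step 4: ref 7 → HIT, frames=[7,2,-,-]
Step 5: ref 7 → HIT, frames=[7,2,-,-]
Step 6: ref 7 → HIT, frames=[7,2,-,-]
Step 7: ref 1 → FAULT, frames=[7,2,1,-]
Step 8: ref 5 → FAULT, frames=[7,2,1,5]
Step 9: ref 4 → FAULT (evict 1), frames=[7,2,4,5]
Step 10: ref 7 → HIT, frames=[7,2,4,5]
Total faults: 5

Answer: 5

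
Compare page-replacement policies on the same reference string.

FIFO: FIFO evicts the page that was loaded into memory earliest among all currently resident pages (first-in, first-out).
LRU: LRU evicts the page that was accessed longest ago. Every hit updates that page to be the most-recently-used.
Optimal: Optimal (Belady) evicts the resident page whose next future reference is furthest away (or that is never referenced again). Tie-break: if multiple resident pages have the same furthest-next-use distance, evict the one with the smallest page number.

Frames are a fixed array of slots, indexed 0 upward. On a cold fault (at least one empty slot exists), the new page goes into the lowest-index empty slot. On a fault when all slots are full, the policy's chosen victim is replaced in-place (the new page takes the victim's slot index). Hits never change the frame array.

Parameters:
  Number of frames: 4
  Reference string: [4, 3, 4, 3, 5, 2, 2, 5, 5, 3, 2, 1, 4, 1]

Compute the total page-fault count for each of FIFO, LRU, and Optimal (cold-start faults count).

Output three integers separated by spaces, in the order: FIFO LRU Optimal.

Answer: 6 6 5

Derivation:
--- FIFO ---
  step 0: ref 4 -> FAULT, frames=[4,-,-,-] (faults so far: 1)
  step 1: ref 3 -> FAULT, frames=[4,3,-,-] (faults so far: 2)
  step 2: ref 4 -> HIT, frames=[4,3,-,-] (faults so far: 2)
  step 3: ref 3 -> HIT, frames=[4,3,-,-] (faults so far: 2)
  step 4: ref 5 -> FAULT, frames=[4,3,5,-] (faults so far: 3)
  step 5: ref 2 -> FAULT, frames=[4,3,5,2] (faults so far: 4)
  step 6: ref 2 -> HIT, frames=[4,3,5,2] (faults so far: 4)
  step 7: ref 5 -> HIT, frames=[4,3,5,2] (faults so far: 4)
  step 8: ref 5 -> HIT, frames=[4,3,5,2] (faults so far: 4)
  step 9: ref 3 -> HIT, frames=[4,3,5,2] (faults so far: 4)
  step 10: ref 2 -> HIT, frames=[4,3,5,2] (faults so far: 4)
  step 11: ref 1 -> FAULT, evict 4, frames=[1,3,5,2] (faults so far: 5)
  step 12: ref 4 -> FAULT, evict 3, frames=[1,4,5,2] (faults so far: 6)
  step 13: ref 1 -> HIT, frames=[1,4,5,2] (faults so far: 6)
  FIFO total faults: 6
--- LRU ---
  step 0: ref 4 -> FAULT, frames=[4,-,-,-] (faults so far: 1)
  step 1: ref 3 -> FAULT, frames=[4,3,-,-] (faults so far: 2)
  step 2: ref 4 -> HIT, frames=[4,3,-,-] (faults so far: 2)
  step 3: ref 3 -> HIT, frames=[4,3,-,-] (faults so far: 2)
  step 4: ref 5 -> FAULT, frames=[4,3,5,-] (faults so far: 3)
  step 5: ref 2 -> FAULT, frames=[4,3,5,2] (faults so far: 4)
  step 6: ref 2 -> HIT, frames=[4,3,5,2] (faults so far: 4)
  step 7: ref 5 -> HIT, frames=[4,3,5,2] (faults so far: 4)
  step 8: ref 5 -> HIT, frames=[4,3,5,2] (faults so far: 4)
  step 9: ref 3 -> HIT, frames=[4,3,5,2] (faults so far: 4)
  step 10: ref 2 -> HIT, frames=[4,3,5,2] (faults so far: 4)
  step 11: ref 1 -> FAULT, evict 4, frames=[1,3,5,2] (faults so far: 5)
  step 12: ref 4 -> FAULT, evict 5, frames=[1,3,4,2] (faults so far: 6)
  step 13: ref 1 -> HIT, frames=[1,3,4,2] (faults so far: 6)
  LRU total faults: 6
--- Optimal ---
  step 0: ref 4 -> FAULT, frames=[4,-,-,-] (faults so far: 1)
  step 1: ref 3 -> FAULT, frames=[4,3,-,-] (faults so far: 2)
  step 2: ref 4 -> HIT, frames=[4,3,-,-] (faults so far: 2)
  step 3: ref 3 -> HIT, frames=[4,3,-,-] (faults so far: 2)
  step 4: ref 5 -> FAULT, frames=[4,3,5,-] (faults so far: 3)
  step 5: ref 2 -> FAULT, frames=[4,3,5,2] (faults so far: 4)
  step 6: ref 2 -> HIT, frames=[4,3,5,2] (faults so far: 4)
  step 7: ref 5 -> HIT, frames=[4,3,5,2] (faults so far: 4)
  step 8: ref 5 -> HIT, frames=[4,3,5,2] (faults so far: 4)
  step 9: ref 3 -> HIT, frames=[4,3,5,2] (faults so far: 4)
  step 10: ref 2 -> HIT, frames=[4,3,5,2] (faults so far: 4)
  step 11: ref 1 -> FAULT, evict 2, frames=[4,3,5,1] (faults so far: 5)
  step 12: ref 4 -> HIT, frames=[4,3,5,1] (faults so far: 5)
  step 13: ref 1 -> HIT, frames=[4,3,5,1] (faults so far: 5)
  Optimal total faults: 5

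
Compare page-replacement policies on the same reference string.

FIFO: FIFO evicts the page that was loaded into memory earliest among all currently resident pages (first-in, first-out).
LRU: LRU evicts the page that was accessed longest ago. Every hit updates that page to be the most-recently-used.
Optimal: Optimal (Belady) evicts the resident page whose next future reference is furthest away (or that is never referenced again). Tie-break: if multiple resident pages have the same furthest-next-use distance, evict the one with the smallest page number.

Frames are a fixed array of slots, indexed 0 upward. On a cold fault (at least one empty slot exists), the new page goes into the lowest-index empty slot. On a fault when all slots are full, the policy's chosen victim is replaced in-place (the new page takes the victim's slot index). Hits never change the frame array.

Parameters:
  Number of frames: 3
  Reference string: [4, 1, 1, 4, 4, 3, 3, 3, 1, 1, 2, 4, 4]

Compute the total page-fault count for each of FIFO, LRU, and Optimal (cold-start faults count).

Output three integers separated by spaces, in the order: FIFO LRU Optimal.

Answer: 5 5 4

Derivation:
--- FIFO ---
  step 0: ref 4 -> FAULT, frames=[4,-,-] (faults so far: 1)
  step 1: ref 1 -> FAULT, frames=[4,1,-] (faults so far: 2)
  step 2: ref 1 -> HIT, frames=[4,1,-] (faults so far: 2)
  step 3: ref 4 -> HIT, frames=[4,1,-] (faults so far: 2)
  step 4: ref 4 -> HIT, frames=[4,1,-] (faults so far: 2)
  step 5: ref 3 -> FAULT, frames=[4,1,3] (faults so far: 3)
  step 6: ref 3 -> HIT, frames=[4,1,3] (faults so far: 3)
  step 7: ref 3 -> HIT, frames=[4,1,3] (faults so far: 3)
  step 8: ref 1 -> HIT, frames=[4,1,3] (faults so far: 3)
  step 9: ref 1 -> HIT, frames=[4,1,3] (faults so far: 3)
  step 10: ref 2 -> FAULT, evict 4, frames=[2,1,3] (faults so far: 4)
  step 11: ref 4 -> FAULT, evict 1, frames=[2,4,3] (faults so far: 5)
  step 12: ref 4 -> HIT, frames=[2,4,3] (faults so far: 5)
  FIFO total faults: 5
--- LRU ---
  step 0: ref 4 -> FAULT, frames=[4,-,-] (faults so far: 1)
  step 1: ref 1 -> FAULT, frames=[4,1,-] (faults so far: 2)
  step 2: ref 1 -> HIT, frames=[4,1,-] (faults so far: 2)
  step 3: ref 4 -> HIT, frames=[4,1,-] (faults so far: 2)
  step 4: ref 4 -> HIT, frames=[4,1,-] (faults so far: 2)
  step 5: ref 3 -> FAULT, frames=[4,1,3] (faults so far: 3)
  step 6: ref 3 -> HIT, frames=[4,1,3] (faults so far: 3)
  step 7: ref 3 -> HIT, frames=[4,1,3] (faults so far: 3)
  step 8: ref 1 -> HIT, frames=[4,1,3] (faults so far: 3)
  step 9: ref 1 -> HIT, frames=[4,1,3] (faults so far: 3)
  step 10: ref 2 -> FAULT, evict 4, frames=[2,1,3] (faults so far: 4)
  step 11: ref 4 -> FAULT, evict 3, frames=[2,1,4] (faults so far: 5)
  step 12: ref 4 -> HIT, frames=[2,1,4] (faults so far: 5)
  LRU total faults: 5
--- Optimal ---
  step 0: ref 4 -> FAULT, frames=[4,-,-] (faults so far: 1)
  step 1: ref 1 -> FAULT, frames=[4,1,-] (faults so far: 2)
  step 2: ref 1 -> HIT, frames=[4,1,-] (faults so far: 2)
  step 3: ref 4 -> HIT, frames=[4,1,-] (faults so far: 2)
  step 4: ref 4 -> HIT, frames=[4,1,-] (faults so far: 2)
  step 5: ref 3 -> FAULT, frames=[4,1,3] (faults so far: 3)
  step 6: ref 3 -> HIT, frames=[4,1,3] (faults so far: 3)
  step 7: ref 3 -> HIT, frames=[4,1,3] (faults so far: 3)
  step 8: ref 1 -> HIT, frames=[4,1,3] (faults so far: 3)
  step 9: ref 1 -> HIT, frames=[4,1,3] (faults so far: 3)
  step 10: ref 2 -> FAULT, evict 1, frames=[4,2,3] (faults so far: 4)
  step 11: ref 4 -> HIT, frames=[4,2,3] (faults so far: 4)
  step 12: ref 4 -> HIT, frames=[4,2,3] (faults so far: 4)
  Optimal total faults: 4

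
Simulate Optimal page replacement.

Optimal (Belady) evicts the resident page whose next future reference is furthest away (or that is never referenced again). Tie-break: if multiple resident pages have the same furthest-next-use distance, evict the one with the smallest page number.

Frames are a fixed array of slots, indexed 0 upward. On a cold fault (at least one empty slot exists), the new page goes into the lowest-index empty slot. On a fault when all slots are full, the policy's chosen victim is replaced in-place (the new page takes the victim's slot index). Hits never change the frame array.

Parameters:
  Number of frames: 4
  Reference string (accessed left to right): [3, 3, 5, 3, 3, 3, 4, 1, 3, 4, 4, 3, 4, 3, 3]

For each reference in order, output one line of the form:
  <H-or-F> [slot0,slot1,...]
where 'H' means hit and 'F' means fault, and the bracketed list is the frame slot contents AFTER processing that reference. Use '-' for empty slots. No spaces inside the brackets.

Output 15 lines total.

F [3,-,-,-]
H [3,-,-,-]
F [3,5,-,-]
H [3,5,-,-]
H [3,5,-,-]
H [3,5,-,-]
F [3,5,4,-]
F [3,5,4,1]
H [3,5,4,1]
H [3,5,4,1]
H [3,5,4,1]
H [3,5,4,1]
H [3,5,4,1]
H [3,5,4,1]
H [3,5,4,1]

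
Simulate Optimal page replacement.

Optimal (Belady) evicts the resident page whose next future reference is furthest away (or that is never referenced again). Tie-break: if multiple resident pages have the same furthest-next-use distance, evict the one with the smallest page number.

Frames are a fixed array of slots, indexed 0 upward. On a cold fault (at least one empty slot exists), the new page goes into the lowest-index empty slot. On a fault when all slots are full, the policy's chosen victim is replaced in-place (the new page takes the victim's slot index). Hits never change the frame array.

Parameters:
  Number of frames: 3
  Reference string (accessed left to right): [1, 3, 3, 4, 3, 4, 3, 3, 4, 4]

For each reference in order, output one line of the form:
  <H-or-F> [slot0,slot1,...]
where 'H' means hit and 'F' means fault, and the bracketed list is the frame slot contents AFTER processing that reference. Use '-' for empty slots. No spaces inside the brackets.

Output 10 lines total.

F [1,-,-]
F [1,3,-]
H [1,3,-]
F [1,3,4]
H [1,3,4]
H [1,3,4]
H [1,3,4]
H [1,3,4]
H [1,3,4]
H [1,3,4]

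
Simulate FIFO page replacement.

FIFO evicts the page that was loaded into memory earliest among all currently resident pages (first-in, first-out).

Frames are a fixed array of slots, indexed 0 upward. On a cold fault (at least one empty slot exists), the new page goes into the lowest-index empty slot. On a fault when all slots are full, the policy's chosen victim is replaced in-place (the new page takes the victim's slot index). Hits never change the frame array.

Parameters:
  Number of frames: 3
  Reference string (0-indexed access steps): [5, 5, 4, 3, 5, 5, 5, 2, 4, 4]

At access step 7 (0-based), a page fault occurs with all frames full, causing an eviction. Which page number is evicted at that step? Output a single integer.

Step 0: ref 5 -> FAULT, frames=[5,-,-]
Step 1: ref 5 -> HIT, frames=[5,-,-]
Step 2: ref 4 -> FAULT, frames=[5,4,-]
Step 3: ref 3 -> FAULT, frames=[5,4,3]
Step 4: ref 5 -> HIT, frames=[5,4,3]
Step 5: ref 5 -> HIT, frames=[5,4,3]
Step 6: ref 5 -> HIT, frames=[5,4,3]
Step 7: ref 2 -> FAULT, evict 5, frames=[2,4,3]
At step 7: evicted page 5

Answer: 5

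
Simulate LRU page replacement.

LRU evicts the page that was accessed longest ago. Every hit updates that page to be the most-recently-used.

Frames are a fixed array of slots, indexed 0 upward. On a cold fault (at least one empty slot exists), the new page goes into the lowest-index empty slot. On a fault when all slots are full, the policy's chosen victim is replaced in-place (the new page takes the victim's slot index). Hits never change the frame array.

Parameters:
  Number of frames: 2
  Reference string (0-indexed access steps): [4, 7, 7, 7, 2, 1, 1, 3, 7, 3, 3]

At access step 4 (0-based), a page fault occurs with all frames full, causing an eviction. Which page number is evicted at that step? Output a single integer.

Step 0: ref 4 -> FAULT, frames=[4,-]
Step 1: ref 7 -> FAULT, frames=[4,7]
Step 2: ref 7 -> HIT, frames=[4,7]
Step 3: ref 7 -> HIT, frames=[4,7]
Step 4: ref 2 -> FAULT, evict 4, frames=[2,7]
At step 4: evicted page 4

Answer: 4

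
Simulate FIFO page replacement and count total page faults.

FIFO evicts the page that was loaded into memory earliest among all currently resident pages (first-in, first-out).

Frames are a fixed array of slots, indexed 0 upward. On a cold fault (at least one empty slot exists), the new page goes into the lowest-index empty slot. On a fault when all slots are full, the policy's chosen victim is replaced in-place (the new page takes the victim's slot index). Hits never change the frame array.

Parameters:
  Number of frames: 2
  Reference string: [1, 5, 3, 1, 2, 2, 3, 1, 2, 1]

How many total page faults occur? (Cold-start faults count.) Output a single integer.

Step 0: ref 1 → FAULT, frames=[1,-]
Step 1: ref 5 → FAULT, frames=[1,5]
Step 2: ref 3 → FAULT (evict 1), frames=[3,5]
Step 3: ref 1 → FAULT (evict 5), frames=[3,1]
Step 4: ref 2 → FAULT (evict 3), frames=[2,1]
Step 5: ref 2 → HIT, frames=[2,1]
Step 6: ref 3 → FAULT (evict 1), frames=[2,3]
Step 7: ref 1 → FAULT (evict 2), frames=[1,3]
Step 8: ref 2 → FAULT (evict 3), frames=[1,2]
Step 9: ref 1 → HIT, frames=[1,2]
Total faults: 8

Answer: 8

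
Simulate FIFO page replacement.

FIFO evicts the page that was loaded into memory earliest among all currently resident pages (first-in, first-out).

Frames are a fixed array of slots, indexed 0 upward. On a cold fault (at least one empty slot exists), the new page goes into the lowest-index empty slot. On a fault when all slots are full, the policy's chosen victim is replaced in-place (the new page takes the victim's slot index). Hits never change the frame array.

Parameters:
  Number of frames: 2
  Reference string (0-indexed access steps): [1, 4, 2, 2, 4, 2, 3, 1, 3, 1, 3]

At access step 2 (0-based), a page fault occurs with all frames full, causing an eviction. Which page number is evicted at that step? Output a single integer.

Answer: 1

Derivation:
Step 0: ref 1 -> FAULT, frames=[1,-]
Step 1: ref 4 -> FAULT, frames=[1,4]
Step 2: ref 2 -> FAULT, evict 1, frames=[2,4]
At step 2: evicted page 1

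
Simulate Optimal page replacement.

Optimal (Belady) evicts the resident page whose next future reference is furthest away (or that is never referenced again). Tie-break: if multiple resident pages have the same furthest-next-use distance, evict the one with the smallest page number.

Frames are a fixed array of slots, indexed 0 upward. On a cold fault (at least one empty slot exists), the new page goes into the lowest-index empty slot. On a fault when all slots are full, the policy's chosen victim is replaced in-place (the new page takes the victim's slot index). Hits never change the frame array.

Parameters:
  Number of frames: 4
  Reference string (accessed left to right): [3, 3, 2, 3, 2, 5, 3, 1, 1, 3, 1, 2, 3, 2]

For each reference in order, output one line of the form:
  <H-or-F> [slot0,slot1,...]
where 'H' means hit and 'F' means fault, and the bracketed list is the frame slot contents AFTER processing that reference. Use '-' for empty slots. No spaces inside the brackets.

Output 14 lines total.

F [3,-,-,-]
H [3,-,-,-]
F [3,2,-,-]
H [3,2,-,-]
H [3,2,-,-]
F [3,2,5,-]
H [3,2,5,-]
F [3,2,5,1]
H [3,2,5,1]
H [3,2,5,1]
H [3,2,5,1]
H [3,2,5,1]
H [3,2,5,1]
H [3,2,5,1]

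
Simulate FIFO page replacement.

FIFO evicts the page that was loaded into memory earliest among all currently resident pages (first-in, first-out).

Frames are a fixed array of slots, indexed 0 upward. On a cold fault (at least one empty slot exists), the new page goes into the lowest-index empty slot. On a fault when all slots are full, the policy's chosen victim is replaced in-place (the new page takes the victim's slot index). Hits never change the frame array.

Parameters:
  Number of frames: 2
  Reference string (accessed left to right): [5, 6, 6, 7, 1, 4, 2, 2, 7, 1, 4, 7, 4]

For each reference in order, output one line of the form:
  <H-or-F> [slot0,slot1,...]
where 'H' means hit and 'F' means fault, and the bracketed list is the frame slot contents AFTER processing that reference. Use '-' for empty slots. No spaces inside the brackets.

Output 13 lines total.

F [5,-]
F [5,6]
H [5,6]
F [7,6]
F [7,1]
F [4,1]
F [4,2]
H [4,2]
F [7,2]
F [7,1]
F [4,1]
F [4,7]
H [4,7]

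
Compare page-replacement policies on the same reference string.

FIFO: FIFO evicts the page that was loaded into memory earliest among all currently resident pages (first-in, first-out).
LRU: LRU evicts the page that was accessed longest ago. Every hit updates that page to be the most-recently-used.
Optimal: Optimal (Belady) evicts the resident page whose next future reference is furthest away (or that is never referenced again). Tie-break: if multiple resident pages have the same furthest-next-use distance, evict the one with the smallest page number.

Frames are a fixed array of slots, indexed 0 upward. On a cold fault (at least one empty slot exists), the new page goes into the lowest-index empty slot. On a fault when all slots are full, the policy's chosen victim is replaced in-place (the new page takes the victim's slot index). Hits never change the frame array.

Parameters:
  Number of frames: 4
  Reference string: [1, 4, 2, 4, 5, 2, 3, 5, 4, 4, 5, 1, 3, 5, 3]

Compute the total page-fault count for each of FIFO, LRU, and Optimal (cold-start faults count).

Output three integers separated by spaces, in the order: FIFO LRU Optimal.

Answer: 6 6 5

Derivation:
--- FIFO ---
  step 0: ref 1 -> FAULT, frames=[1,-,-,-] (faults so far: 1)
  step 1: ref 4 -> FAULT, frames=[1,4,-,-] (faults so far: 2)
  step 2: ref 2 -> FAULT, frames=[1,4,2,-] (faults so far: 3)
  step 3: ref 4 -> HIT, frames=[1,4,2,-] (faults so far: 3)
  step 4: ref 5 -> FAULT, frames=[1,4,2,5] (faults so far: 4)
  step 5: ref 2 -> HIT, frames=[1,4,2,5] (faults so far: 4)
  step 6: ref 3 -> FAULT, evict 1, frames=[3,4,2,5] (faults so far: 5)
  step 7: ref 5 -> HIT, frames=[3,4,2,5] (faults so far: 5)
  step 8: ref 4 -> HIT, frames=[3,4,2,5] (faults so far: 5)
  step 9: ref 4 -> HIT, frames=[3,4,2,5] (faults so far: 5)
  step 10: ref 5 -> HIT, frames=[3,4,2,5] (faults so far: 5)
  step 11: ref 1 -> FAULT, evict 4, frames=[3,1,2,5] (faults so far: 6)
  step 12: ref 3 -> HIT, frames=[3,1,2,5] (faults so far: 6)
  step 13: ref 5 -> HIT, frames=[3,1,2,5] (faults so far: 6)
  step 14: ref 3 -> HIT, frames=[3,1,2,5] (faults so far: 6)
  FIFO total faults: 6
--- LRU ---
  step 0: ref 1 -> FAULT, frames=[1,-,-,-] (faults so far: 1)
  step 1: ref 4 -> FAULT, frames=[1,4,-,-] (faults so far: 2)
  step 2: ref 2 -> FAULT, frames=[1,4,2,-] (faults so far: 3)
  step 3: ref 4 -> HIT, frames=[1,4,2,-] (faults so far: 3)
  step 4: ref 5 -> FAULT, frames=[1,4,2,5] (faults so far: 4)
  step 5: ref 2 -> HIT, frames=[1,4,2,5] (faults so far: 4)
  step 6: ref 3 -> FAULT, evict 1, frames=[3,4,2,5] (faults so far: 5)
  step 7: ref 5 -> HIT, frames=[3,4,2,5] (faults so far: 5)
  step 8: ref 4 -> HIT, frames=[3,4,2,5] (faults so far: 5)
  step 9: ref 4 -> HIT, frames=[3,4,2,5] (faults so far: 5)
  step 10: ref 5 -> HIT, frames=[3,4,2,5] (faults so far: 5)
  step 11: ref 1 -> FAULT, evict 2, frames=[3,4,1,5] (faults so far: 6)
  step 12: ref 3 -> HIT, frames=[3,4,1,5] (faults so far: 6)
  step 13: ref 5 -> HIT, frames=[3,4,1,5] (faults so far: 6)
  step 14: ref 3 -> HIT, frames=[3,4,1,5] (faults so far: 6)
  LRU total faults: 6
--- Optimal ---
  step 0: ref 1 -> FAULT, frames=[1,-,-,-] (faults so far: 1)
  step 1: ref 4 -> FAULT, frames=[1,4,-,-] (faults so far: 2)
  step 2: ref 2 -> FAULT, frames=[1,4,2,-] (faults so far: 3)
  step 3: ref 4 -> HIT, frames=[1,4,2,-] (faults so far: 3)
  step 4: ref 5 -> FAULT, frames=[1,4,2,5] (faults so far: 4)
  step 5: ref 2 -> HIT, frames=[1,4,2,5] (faults so far: 4)
  step 6: ref 3 -> FAULT, evict 2, frames=[1,4,3,5] (faults so far: 5)
  step 7: ref 5 -> HIT, frames=[1,4,3,5] (faults so far: 5)
  step 8: ref 4 -> HIT, frames=[1,4,3,5] (faults so far: 5)
  step 9: ref 4 -> HIT, frames=[1,4,3,5] (faults so far: 5)
  step 10: ref 5 -> HIT, frames=[1,4,3,5] (faults so far: 5)
  step 11: ref 1 -> HIT, frames=[1,4,3,5] (faults so far: 5)
  step 12: ref 3 -> HIT, frames=[1,4,3,5] (faults so far: 5)
  step 13: ref 5 -> HIT, frames=[1,4,3,5] (faults so far: 5)
  step 14: ref 3 -> HIT, frames=[1,4,3,5] (faults so far: 5)
  Optimal total faults: 5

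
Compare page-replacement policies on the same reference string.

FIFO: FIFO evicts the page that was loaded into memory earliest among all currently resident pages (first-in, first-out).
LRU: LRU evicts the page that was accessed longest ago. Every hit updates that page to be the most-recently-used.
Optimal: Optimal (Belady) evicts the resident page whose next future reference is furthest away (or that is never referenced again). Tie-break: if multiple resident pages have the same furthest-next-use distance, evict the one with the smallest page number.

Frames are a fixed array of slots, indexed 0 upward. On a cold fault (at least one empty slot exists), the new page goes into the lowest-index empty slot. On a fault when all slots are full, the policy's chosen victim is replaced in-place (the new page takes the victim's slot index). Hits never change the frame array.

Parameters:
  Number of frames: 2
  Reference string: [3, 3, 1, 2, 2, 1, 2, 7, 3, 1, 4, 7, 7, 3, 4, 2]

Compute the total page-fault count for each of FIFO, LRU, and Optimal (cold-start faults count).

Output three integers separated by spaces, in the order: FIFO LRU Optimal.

Answer: 11 11 9

Derivation:
--- FIFO ---
  step 0: ref 3 -> FAULT, frames=[3,-] (faults so far: 1)
  step 1: ref 3 -> HIT, frames=[3,-] (faults so far: 1)
  step 2: ref 1 -> FAULT, frames=[3,1] (faults so far: 2)
  step 3: ref 2 -> FAULT, evict 3, frames=[2,1] (faults so far: 3)
  step 4: ref 2 -> HIT, frames=[2,1] (faults so far: 3)
  step 5: ref 1 -> HIT, frames=[2,1] (faults so far: 3)
  step 6: ref 2 -> HIT, frames=[2,1] (faults so far: 3)
  step 7: ref 7 -> FAULT, evict 1, frames=[2,7] (faults so far: 4)
  step 8: ref 3 -> FAULT, evict 2, frames=[3,7] (faults so far: 5)
  step 9: ref 1 -> FAULT, evict 7, frames=[3,1] (faults so far: 6)
  step 10: ref 4 -> FAULT, evict 3, frames=[4,1] (faults so far: 7)
  step 11: ref 7 -> FAULT, evict 1, frames=[4,7] (faults so far: 8)
  step 12: ref 7 -> HIT, frames=[4,7] (faults so far: 8)
  step 13: ref 3 -> FAULT, evict 4, frames=[3,7] (faults so far: 9)
  step 14: ref 4 -> FAULT, evict 7, frames=[3,4] (faults so far: 10)
  step 15: ref 2 -> FAULT, evict 3, frames=[2,4] (faults so far: 11)
  FIFO total faults: 11
--- LRU ---
  step 0: ref 3 -> FAULT, frames=[3,-] (faults so far: 1)
  step 1: ref 3 -> HIT, frames=[3,-] (faults so far: 1)
  step 2: ref 1 -> FAULT, frames=[3,1] (faults so far: 2)
  step 3: ref 2 -> FAULT, evict 3, frames=[2,1] (faults so far: 3)
  step 4: ref 2 -> HIT, frames=[2,1] (faults so far: 3)
  step 5: ref 1 -> HIT, frames=[2,1] (faults so far: 3)
  step 6: ref 2 -> HIT, frames=[2,1] (faults so far: 3)
  step 7: ref 7 -> FAULT, evict 1, frames=[2,7] (faults so far: 4)
  step 8: ref 3 -> FAULT, evict 2, frames=[3,7] (faults so far: 5)
  step 9: ref 1 -> FAULT, evict 7, frames=[3,1] (faults so far: 6)
  step 10: ref 4 -> FAULT, evict 3, frames=[4,1] (faults so far: 7)
  step 11: ref 7 -> FAULT, evict 1, frames=[4,7] (faults so far: 8)
  step 12: ref 7 -> HIT, frames=[4,7] (faults so far: 8)
  step 13: ref 3 -> FAULT, evict 4, frames=[3,7] (faults so far: 9)
  step 14: ref 4 -> FAULT, evict 7, frames=[3,4] (faults so far: 10)
  step 15: ref 2 -> FAULT, evict 3, frames=[2,4] (faults so far: 11)
  LRU total faults: 11
--- Optimal ---
  step 0: ref 3 -> FAULT, frames=[3,-] (faults so far: 1)
  step 1: ref 3 -> HIT, frames=[3,-] (faults so far: 1)
  step 2: ref 1 -> FAULT, frames=[3,1] (faults so far: 2)
  step 3: ref 2 -> FAULT, evict 3, frames=[2,1] (faults so far: 3)
  step 4: ref 2 -> HIT, frames=[2,1] (faults so far: 3)
  step 5: ref 1 -> HIT, frames=[2,1] (faults so far: 3)
  step 6: ref 2 -> HIT, frames=[2,1] (faults so far: 3)
  step 7: ref 7 -> FAULT, evict 2, frames=[7,1] (faults so far: 4)
  step 8: ref 3 -> FAULT, evict 7, frames=[3,1] (faults so far: 5)
  step 9: ref 1 -> HIT, frames=[3,1] (faults so far: 5)
  step 10: ref 4 -> FAULT, evict 1, frames=[3,4] (faults so far: 6)
  step 11: ref 7 -> FAULT, evict 4, frames=[3,7] (faults so far: 7)
  step 12: ref 7 -> HIT, frames=[3,7] (faults so far: 7)
  step 13: ref 3 -> HIT, frames=[3,7] (faults so far: 7)
  step 14: ref 4 -> FAULT, evict 3, frames=[4,7] (faults so far: 8)
  step 15: ref 2 -> FAULT, evict 4, frames=[2,7] (faults so far: 9)
  Optimal total faults: 9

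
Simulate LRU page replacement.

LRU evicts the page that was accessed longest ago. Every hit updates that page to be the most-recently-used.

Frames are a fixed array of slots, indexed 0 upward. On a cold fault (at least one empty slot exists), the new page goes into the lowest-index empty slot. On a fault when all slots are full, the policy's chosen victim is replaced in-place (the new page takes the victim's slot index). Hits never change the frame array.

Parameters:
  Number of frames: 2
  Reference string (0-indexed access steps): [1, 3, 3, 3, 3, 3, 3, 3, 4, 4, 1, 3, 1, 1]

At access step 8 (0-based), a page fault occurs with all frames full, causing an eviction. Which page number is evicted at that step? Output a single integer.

Answer: 1

Derivation:
Step 0: ref 1 -> FAULT, frames=[1,-]
Step 1: ref 3 -> FAULT, frames=[1,3]
Step 2: ref 3 -> HIT, frames=[1,3]
Step 3: ref 3 -> HIT, frames=[1,3]
Step 4: ref 3 -> HIT, frames=[1,3]
Step 5: ref 3 -> HIT, frames=[1,3]
Step 6: ref 3 -> HIT, frames=[1,3]
Step 7: ref 3 -> HIT, frames=[1,3]
Step 8: ref 4 -> FAULT, evict 1, frames=[4,3]
At step 8: evicted page 1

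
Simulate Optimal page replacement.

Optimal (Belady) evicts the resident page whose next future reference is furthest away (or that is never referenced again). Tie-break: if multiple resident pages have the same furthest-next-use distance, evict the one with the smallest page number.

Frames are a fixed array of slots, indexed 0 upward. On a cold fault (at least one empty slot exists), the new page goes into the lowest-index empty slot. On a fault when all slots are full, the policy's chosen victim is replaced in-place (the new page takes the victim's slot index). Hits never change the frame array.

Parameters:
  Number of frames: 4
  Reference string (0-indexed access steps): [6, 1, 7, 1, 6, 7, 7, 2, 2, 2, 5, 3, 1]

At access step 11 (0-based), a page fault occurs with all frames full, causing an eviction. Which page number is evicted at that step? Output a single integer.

Answer: 5

Derivation:
Step 0: ref 6 -> FAULT, frames=[6,-,-,-]
Step 1: ref 1 -> FAULT, frames=[6,1,-,-]
Step 2: ref 7 -> FAULT, frames=[6,1,7,-]
Step 3: ref 1 -> HIT, frames=[6,1,7,-]
Step 4: ref 6 -> HIT, frames=[6,1,7,-]
Step 5: ref 7 -> HIT, frames=[6,1,7,-]
Step 6: ref 7 -> HIT, frames=[6,1,7,-]
Step 7: ref 2 -> FAULT, frames=[6,1,7,2]
Step 8: ref 2 -> HIT, frames=[6,1,7,2]
Step 9: ref 2 -> HIT, frames=[6,1,7,2]
Step 10: ref 5 -> FAULT, evict 2, frames=[6,1,7,5]
Step 11: ref 3 -> FAULT, evict 5, frames=[6,1,7,3]
At step 11: evicted page 5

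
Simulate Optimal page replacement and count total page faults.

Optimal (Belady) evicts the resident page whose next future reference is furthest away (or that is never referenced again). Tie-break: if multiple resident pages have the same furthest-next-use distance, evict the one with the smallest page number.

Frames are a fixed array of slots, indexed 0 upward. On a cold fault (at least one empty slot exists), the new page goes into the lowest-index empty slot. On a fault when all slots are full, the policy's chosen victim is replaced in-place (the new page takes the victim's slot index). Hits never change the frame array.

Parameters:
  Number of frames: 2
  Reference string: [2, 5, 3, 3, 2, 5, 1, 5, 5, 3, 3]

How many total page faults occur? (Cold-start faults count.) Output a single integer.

Answer: 6

Derivation:
Step 0: ref 2 → FAULT, frames=[2,-]
Step 1: ref 5 → FAULT, frames=[2,5]
Step 2: ref 3 → FAULT (evict 5), frames=[2,3]
Step 3: ref 3 → HIT, frames=[2,3]
Step 4: ref 2 → HIT, frames=[2,3]
Step 5: ref 5 → FAULT (evict 2), frames=[5,3]
Step 6: ref 1 → FAULT (evict 3), frames=[5,1]
Step 7: ref 5 → HIT, frames=[5,1]
Step 8: ref 5 → HIT, frames=[5,1]
Step 9: ref 3 → FAULT (evict 1), frames=[5,3]
Step 10: ref 3 → HIT, frames=[5,3]
Total faults: 6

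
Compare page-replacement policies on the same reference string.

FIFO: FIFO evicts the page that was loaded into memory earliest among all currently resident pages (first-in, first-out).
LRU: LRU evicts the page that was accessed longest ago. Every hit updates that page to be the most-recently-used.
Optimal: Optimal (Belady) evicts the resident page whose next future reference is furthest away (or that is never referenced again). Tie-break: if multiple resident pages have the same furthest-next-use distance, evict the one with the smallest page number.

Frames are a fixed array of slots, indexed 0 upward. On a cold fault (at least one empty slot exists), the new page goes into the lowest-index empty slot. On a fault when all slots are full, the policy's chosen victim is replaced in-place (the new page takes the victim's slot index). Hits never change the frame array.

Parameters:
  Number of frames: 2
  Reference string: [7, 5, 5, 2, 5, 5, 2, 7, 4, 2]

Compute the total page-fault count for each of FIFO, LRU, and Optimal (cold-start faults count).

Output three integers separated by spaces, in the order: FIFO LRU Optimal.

Answer: 6 6 5

Derivation:
--- FIFO ---
  step 0: ref 7 -> FAULT, frames=[7,-] (faults so far: 1)
  step 1: ref 5 -> FAULT, frames=[7,5] (faults so far: 2)
  step 2: ref 5 -> HIT, frames=[7,5] (faults so far: 2)
  step 3: ref 2 -> FAULT, evict 7, frames=[2,5] (faults so far: 3)
  step 4: ref 5 -> HIT, frames=[2,5] (faults so far: 3)
  step 5: ref 5 -> HIT, frames=[2,5] (faults so far: 3)
  step 6: ref 2 -> HIT, frames=[2,5] (faults so far: 3)
  step 7: ref 7 -> FAULT, evict 5, frames=[2,7] (faults so far: 4)
  step 8: ref 4 -> FAULT, evict 2, frames=[4,7] (faults so far: 5)
  step 9: ref 2 -> FAULT, evict 7, frames=[4,2] (faults so far: 6)
  FIFO total faults: 6
--- LRU ---
  step 0: ref 7 -> FAULT, frames=[7,-] (faults so far: 1)
  step 1: ref 5 -> FAULT, frames=[7,5] (faults so far: 2)
  step 2: ref 5 -> HIT, frames=[7,5] (faults so far: 2)
  step 3: ref 2 -> FAULT, evict 7, frames=[2,5] (faults so far: 3)
  step 4: ref 5 -> HIT, frames=[2,5] (faults so far: 3)
  step 5: ref 5 -> HIT, frames=[2,5] (faults so far: 3)
  step 6: ref 2 -> HIT, frames=[2,5] (faults so far: 3)
  step 7: ref 7 -> FAULT, evict 5, frames=[2,7] (faults so far: 4)
  step 8: ref 4 -> FAULT, evict 2, frames=[4,7] (faults so far: 5)
  step 9: ref 2 -> FAULT, evict 7, frames=[4,2] (faults so far: 6)
  LRU total faults: 6
--- Optimal ---
  step 0: ref 7 -> FAULT, frames=[7,-] (faults so far: 1)
  step 1: ref 5 -> FAULT, frames=[7,5] (faults so far: 2)
  step 2: ref 5 -> HIT, frames=[7,5] (faults so far: 2)
  step 3: ref 2 -> FAULT, evict 7, frames=[2,5] (faults so far: 3)
  step 4: ref 5 -> HIT, frames=[2,5] (faults so far: 3)
  step 5: ref 5 -> HIT, frames=[2,5] (faults so far: 3)
  step 6: ref 2 -> HIT, frames=[2,5] (faults so far: 3)
  step 7: ref 7 -> FAULT, evict 5, frames=[2,7] (faults so far: 4)
  step 8: ref 4 -> FAULT, evict 7, frames=[2,4] (faults so far: 5)
  step 9: ref 2 -> HIT, frames=[2,4] (faults so far: 5)
  Optimal total faults: 5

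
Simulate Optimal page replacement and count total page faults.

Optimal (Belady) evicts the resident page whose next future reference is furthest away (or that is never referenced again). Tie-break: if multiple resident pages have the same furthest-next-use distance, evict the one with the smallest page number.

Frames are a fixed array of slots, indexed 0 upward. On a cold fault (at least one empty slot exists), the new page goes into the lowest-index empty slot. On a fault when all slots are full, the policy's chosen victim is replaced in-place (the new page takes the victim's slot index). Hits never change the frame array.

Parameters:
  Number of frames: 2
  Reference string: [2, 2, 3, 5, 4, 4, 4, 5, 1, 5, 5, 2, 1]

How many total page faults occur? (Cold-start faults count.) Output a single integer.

Answer: 6

Derivation:
Step 0: ref 2 → FAULT, frames=[2,-]
Step 1: ref 2 → HIT, frames=[2,-]
Step 2: ref 3 → FAULT, frames=[2,3]
Step 3: ref 5 → FAULT (evict 3), frames=[2,5]
Step 4: ref 4 → FAULT (evict 2), frames=[4,5]
Step 5: ref 4 → HIT, frames=[4,5]
Step 6: ref 4 → HIT, frames=[4,5]
Step 7: ref 5 → HIT, frames=[4,5]
Step 8: ref 1 → FAULT (evict 4), frames=[1,5]
Step 9: ref 5 → HIT, frames=[1,5]
Step 10: ref 5 → HIT, frames=[1,5]
Step 11: ref 2 → FAULT (evict 5), frames=[1,2]
Step 12: ref 1 → HIT, frames=[1,2]
Total faults: 6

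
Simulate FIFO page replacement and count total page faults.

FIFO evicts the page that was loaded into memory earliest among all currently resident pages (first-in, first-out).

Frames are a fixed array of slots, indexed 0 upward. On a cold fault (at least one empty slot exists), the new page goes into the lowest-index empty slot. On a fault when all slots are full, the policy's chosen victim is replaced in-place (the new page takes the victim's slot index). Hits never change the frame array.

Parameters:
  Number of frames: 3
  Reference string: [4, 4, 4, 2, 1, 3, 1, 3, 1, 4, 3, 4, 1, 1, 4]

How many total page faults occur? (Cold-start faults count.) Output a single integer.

Step 0: ref 4 → FAULT, frames=[4,-,-]
Step 1: ref 4 → HIT, frames=[4,-,-]
Step 2: ref 4 → HIT, frames=[4,-,-]
Step 3: ref 2 → FAULT, frames=[4,2,-]
Step 4: ref 1 → FAULT, frames=[4,2,1]
Step 5: ref 3 → FAULT (evict 4), frames=[3,2,1]
Step 6: ref 1 → HIT, frames=[3,2,1]
Step 7: ref 3 → HIT, frames=[3,2,1]
Step 8: ref 1 → HIT, frames=[3,2,1]
Step 9: ref 4 → FAULT (evict 2), frames=[3,4,1]
Step 10: ref 3 → HIT, frames=[3,4,1]
Step 11: ref 4 → HIT, frames=[3,4,1]
Step 12: ref 1 → HIT, frames=[3,4,1]
Step 13: ref 1 → HIT, frames=[3,4,1]
Step 14: ref 4 → HIT, frames=[3,4,1]
Total faults: 5

Answer: 5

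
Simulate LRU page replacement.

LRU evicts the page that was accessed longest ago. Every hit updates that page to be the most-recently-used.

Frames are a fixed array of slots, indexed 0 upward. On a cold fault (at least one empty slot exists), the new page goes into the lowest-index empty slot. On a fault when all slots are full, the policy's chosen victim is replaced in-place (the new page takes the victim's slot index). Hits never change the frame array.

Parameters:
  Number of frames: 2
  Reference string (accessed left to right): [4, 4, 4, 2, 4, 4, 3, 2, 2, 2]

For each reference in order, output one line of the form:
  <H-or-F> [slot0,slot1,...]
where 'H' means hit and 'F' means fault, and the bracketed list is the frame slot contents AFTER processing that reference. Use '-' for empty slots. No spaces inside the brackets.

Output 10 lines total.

F [4,-]
H [4,-]
H [4,-]
F [4,2]
H [4,2]
H [4,2]
F [4,3]
F [2,3]
H [2,3]
H [2,3]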